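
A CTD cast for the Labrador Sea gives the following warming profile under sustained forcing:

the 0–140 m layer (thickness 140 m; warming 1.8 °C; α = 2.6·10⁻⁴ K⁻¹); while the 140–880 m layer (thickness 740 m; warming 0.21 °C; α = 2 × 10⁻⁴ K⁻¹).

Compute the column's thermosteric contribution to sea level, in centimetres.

2.6×10⁻⁴ × 140 × 1.8 = 0.06552 m
140–880 m: 0.21 × 740 × 2×10⁻⁴ = 0.03108 m
Δh = 0.06552 + 0.03108 = 0.09660 m

9.66 cm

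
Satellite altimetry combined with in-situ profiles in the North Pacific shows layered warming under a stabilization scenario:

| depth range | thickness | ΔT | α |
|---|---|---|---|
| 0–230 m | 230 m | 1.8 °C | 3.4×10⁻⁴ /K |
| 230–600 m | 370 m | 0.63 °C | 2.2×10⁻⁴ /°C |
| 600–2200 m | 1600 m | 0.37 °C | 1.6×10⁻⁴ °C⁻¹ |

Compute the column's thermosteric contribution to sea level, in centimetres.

Δh = 29 cm

0–230 m: 230 × 1.8 × 3.4×10⁻⁴ = 0.14076 m
Layer 2: 370 × 0.63 × 2.2×10⁻⁴ = 0.051282 m
0.37 × 1600 × 1.6×10⁻⁴ = 0.09472 m
Δh = 0.14076 + 0.051282 + 0.09472 = 0.286762 m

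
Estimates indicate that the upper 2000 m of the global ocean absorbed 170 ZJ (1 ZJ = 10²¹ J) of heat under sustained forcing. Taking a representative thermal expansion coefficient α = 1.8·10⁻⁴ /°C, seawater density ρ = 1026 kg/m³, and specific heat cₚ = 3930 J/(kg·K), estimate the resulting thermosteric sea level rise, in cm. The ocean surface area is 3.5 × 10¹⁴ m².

Δh = 2.17 cm

Per unit area: Q = 170×10²¹ / (3.5×10¹⁴) ≈ 4.857×10⁸ J/m²
Δh = αQ/(ρcₚ) = 1.8×10⁻⁴ × 4.857×10⁸ / (1026 × 3930) ≈ 0.021682 m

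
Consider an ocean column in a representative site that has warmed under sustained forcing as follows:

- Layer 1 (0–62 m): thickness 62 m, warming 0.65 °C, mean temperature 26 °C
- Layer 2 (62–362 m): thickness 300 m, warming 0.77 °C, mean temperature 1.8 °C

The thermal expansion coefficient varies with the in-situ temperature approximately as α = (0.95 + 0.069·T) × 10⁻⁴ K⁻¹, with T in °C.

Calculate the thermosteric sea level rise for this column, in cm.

Layer 1: α = (0.95 + 0.069×26)×10⁻⁴ = 2.744×10⁻⁴ K⁻¹
Layer 2: α = (0.95 + 0.069×1.8)×10⁻⁴ = 1.0742×10⁻⁴ K⁻¹
Layer 1: 2.744×10⁻⁴ × 0.65 × 62 = 0.01105832 m
0.77 × 1.0742×10⁻⁴ × 300 = 0.02481402 m
Δh = 0.01105832 + 0.02481402 = 0.03587234 m

Δh = 3.6 cm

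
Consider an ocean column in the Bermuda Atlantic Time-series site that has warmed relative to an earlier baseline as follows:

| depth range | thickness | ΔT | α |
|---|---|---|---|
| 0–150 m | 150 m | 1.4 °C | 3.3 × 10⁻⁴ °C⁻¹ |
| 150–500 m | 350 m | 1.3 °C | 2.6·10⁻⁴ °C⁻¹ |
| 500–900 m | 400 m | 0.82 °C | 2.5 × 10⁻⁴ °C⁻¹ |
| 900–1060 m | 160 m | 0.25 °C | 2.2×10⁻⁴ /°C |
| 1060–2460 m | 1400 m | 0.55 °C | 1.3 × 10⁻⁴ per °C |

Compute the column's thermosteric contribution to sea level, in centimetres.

38 cm

Layer 1: 3.3×10⁻⁴ × 150 × 1.4 = 0.06930 m
1.3 × 350 × 2.6×10⁻⁴ = 0.11830 m
Layer 3: 0.82 × 2.5×10⁻⁴ × 400 = 0.08200 m
900–1060 m: 160 × 0.25 × 2.2×10⁻⁴ = 0.00880 m
1060–2460 m: 0.55 × 1400 × 1.3×10⁻⁴ = 0.10010 m
Δh = 0.06930 + 0.11830 + 0.08200 + 0.00880 + 0.10010 = 0.37850 m ≈ 38 cm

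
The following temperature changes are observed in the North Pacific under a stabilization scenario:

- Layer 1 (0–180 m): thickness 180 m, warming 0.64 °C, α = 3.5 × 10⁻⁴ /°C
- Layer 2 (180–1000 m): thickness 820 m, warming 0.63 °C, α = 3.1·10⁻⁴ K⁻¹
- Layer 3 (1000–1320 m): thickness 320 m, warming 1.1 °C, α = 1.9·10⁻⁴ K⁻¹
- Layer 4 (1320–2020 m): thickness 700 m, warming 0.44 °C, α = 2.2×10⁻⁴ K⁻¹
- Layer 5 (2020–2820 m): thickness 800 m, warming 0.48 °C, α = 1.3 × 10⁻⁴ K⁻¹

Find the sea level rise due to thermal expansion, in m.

about 0.39 m

0–180 m: 180 × 3.5×10⁻⁴ × 0.64 = 0.04032 m
180–1000 m: 820 × 0.63 × 3.1×10⁻⁴ = 0.160146 m
1000–1320 m: 1.9×10⁻⁴ × 1.1 × 320 = 0.06688 m
Layer 4: 0.44 × 700 × 2.2×10⁻⁴ = 0.06776 m
800 × 0.48 × 1.3×10⁻⁴ = 0.04992 m
Δh = 0.04032 + 0.160146 + 0.06688 + 0.06776 + 0.04992 = 0.385026 m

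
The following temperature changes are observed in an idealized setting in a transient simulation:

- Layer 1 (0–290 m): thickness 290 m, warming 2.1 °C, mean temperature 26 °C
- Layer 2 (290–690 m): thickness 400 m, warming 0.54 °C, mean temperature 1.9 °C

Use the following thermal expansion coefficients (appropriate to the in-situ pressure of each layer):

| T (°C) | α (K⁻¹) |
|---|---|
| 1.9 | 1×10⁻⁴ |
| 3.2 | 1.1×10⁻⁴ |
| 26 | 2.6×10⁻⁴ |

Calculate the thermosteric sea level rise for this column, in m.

about 0.18 m

Layer 1 at 26 °C → α = 2.6×10⁻⁴ K⁻¹
Layer 2 at 1.9 °C → α = 1×10⁻⁴ K⁻¹
0–290 m: 2.1 × 2.6×10⁻⁴ × 290 = 0.15834 m
Layer 2: 1×10⁻⁴ × 400 × 0.54 = 0.02160 m
Δh = 0.15834 + 0.02160 = 0.17994 m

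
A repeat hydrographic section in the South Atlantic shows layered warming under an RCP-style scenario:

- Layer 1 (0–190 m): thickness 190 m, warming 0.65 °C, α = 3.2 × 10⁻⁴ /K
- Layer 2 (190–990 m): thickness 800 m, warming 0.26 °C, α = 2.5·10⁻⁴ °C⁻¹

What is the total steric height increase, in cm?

3.2×10⁻⁴ × 0.65 × 190 = 0.03952 m
2.5×10⁻⁴ × 800 × 0.26 = 0.05200 m
Δh = 0.03952 + 0.05200 = 0.09152 m

about 9.15 cm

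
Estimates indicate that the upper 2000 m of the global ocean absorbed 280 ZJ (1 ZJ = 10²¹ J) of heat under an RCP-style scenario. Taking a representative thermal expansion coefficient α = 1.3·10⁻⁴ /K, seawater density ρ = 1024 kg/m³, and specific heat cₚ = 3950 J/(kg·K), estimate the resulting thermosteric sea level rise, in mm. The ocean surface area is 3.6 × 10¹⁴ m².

25.0 mm of thermosteric rise

Per unit area: Q = 280×10²¹ / (3.6×10¹⁴) ≈ 7.778×10⁸ J/m²
Δh = αQ/(ρcₚ) = 1.3×10⁻⁴ × 7.778×10⁸ / (1024 × 3950) ≈ 0.024999 m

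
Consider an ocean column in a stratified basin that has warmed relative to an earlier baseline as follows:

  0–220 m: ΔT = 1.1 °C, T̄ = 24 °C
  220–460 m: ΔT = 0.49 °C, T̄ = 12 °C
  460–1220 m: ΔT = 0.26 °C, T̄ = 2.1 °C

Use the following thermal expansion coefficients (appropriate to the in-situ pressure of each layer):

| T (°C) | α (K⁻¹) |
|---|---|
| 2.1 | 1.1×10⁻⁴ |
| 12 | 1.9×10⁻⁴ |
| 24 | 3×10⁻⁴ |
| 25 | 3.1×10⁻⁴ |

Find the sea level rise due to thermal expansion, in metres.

Δh = 0.12 m

Layer 1 at 24 °C → α = 3×10⁻⁴ K⁻¹
Layer 2 at 12 °C → α = 1.9×10⁻⁴ K⁻¹
Layer 3 at 2.1 °C → α = 1.1×10⁻⁴ K⁻¹
0–220 m: 220 × 1.1 × 3×10⁻⁴ = 0.07260 m
Layer 2: 240 × 0.49 × 1.9×10⁻⁴ = 0.022344 m
460–1220 m: 760 × 1.1×10⁻⁴ × 0.26 = 0.021736 m
Δh = 0.07260 + 0.022344 + 0.021736 = 0.11668 m ≈ 0.12 m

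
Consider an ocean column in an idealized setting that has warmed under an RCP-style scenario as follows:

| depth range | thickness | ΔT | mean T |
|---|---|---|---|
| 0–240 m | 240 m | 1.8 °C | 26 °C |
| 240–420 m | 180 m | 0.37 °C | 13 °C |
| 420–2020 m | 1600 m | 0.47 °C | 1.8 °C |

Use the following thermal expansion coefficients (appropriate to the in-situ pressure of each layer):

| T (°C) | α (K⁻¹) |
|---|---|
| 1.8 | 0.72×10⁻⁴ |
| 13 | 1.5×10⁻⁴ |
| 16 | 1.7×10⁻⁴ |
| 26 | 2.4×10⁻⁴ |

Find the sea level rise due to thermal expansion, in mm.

Layer 1 at 26 °C → α = 2.4×10⁻⁴ K⁻¹
Layer 2 at 13 °C → α = 1.5×10⁻⁴ K⁻¹
Layer 3 at 1.8 °C → α = 0.72×10⁻⁴ K⁻¹
1.8 × 2.4×10⁻⁴ × 240 = 0.10368 m
Layer 2: 180 × 0.37 × 1.5×10⁻⁴ = 0.00999 m
Layer 3: 1600 × 0.47 × 0.72×10⁻⁴ = 0.054144 m
Δh = 0.10368 + 0.00999 + 0.054144 = 0.167814 m

Δh = 170 mm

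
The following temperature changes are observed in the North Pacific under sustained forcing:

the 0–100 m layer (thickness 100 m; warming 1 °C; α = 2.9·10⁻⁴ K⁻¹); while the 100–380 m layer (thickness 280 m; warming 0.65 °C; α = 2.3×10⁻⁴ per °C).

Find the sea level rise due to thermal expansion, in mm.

about 71 mm

Layer 1: 100 × 2.9×10⁻⁴ × 1 = 0.02900 m
2.3×10⁻⁴ × 280 × 0.65 = 0.04186 m
Δh = 0.02900 + 0.04186 = 0.07086 m ≈ 71 mm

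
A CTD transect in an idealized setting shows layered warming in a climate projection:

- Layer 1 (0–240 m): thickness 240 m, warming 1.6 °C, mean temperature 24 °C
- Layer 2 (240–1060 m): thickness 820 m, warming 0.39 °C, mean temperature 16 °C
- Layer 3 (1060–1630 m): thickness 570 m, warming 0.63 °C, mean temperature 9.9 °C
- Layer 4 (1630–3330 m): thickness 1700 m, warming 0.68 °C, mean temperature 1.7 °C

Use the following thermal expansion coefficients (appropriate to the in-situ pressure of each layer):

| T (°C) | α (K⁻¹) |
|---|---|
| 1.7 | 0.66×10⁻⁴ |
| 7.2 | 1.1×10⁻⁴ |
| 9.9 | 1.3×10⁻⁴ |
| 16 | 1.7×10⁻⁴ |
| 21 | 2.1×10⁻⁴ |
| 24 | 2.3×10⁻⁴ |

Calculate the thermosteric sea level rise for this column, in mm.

Layer 1 at 24 °C → α = 2.3×10⁻⁴ K⁻¹
Layer 2 at 16 °C → α = 1.7×10⁻⁴ K⁻¹
Layer 3 at 9.9 °C → α = 1.3×10⁻⁴ K⁻¹
Layer 4 at 1.7 °C → α = 0.66×10⁻⁴ K⁻¹
Layer 1: 2.3×10⁻⁴ × 240 × 1.6 = 0.08832 m
Layer 2: 1.7×10⁻⁴ × 820 × 0.39 = 0.054366 m
Layer 3: 1.3×10⁻⁴ × 0.63 × 570 = 0.046683 m
1700 × 0.66×10⁻⁴ × 0.68 = 0.076296 m
Δh = 0.08832 + 0.054366 + 0.046683 + 0.076296 = 0.265665 m

about 266 mm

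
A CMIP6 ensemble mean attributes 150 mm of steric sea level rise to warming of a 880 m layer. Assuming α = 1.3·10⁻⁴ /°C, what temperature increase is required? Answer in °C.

ΔT = Δh/(αH) = 0.15 / (1.3×10⁻⁴ × 880) ≈ 1.311 °C

about 1.31 °C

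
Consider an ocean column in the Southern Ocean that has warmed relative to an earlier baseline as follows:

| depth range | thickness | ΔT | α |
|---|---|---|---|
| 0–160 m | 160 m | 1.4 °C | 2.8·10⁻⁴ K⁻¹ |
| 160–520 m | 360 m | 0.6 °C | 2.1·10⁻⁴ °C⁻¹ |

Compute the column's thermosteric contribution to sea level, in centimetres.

Layer 1: 1.4 × 2.8×10⁻⁴ × 160 = 0.06272 m
360 × 2.1×10⁻⁴ × 0.6 = 0.04536 m
Δh = 0.06272 + 0.04536 = 0.10808 m

10.8 cm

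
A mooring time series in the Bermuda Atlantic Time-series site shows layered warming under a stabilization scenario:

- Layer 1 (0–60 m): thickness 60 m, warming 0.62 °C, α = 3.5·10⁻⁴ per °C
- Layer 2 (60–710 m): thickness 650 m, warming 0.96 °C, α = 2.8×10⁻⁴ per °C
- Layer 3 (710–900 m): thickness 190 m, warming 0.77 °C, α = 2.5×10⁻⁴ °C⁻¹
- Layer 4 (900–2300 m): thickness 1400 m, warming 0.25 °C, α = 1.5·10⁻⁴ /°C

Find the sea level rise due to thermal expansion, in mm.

277 mm of thermosteric rise

0.62 × 3.5×10⁻⁴ × 60 = 0.01302 m
Layer 2: 2.8×10⁻⁴ × 0.96 × 650 = 0.17472 m
710–900 m: 190 × 2.5×10⁻⁴ × 0.77 = 0.036575 m
900–2300 m: 0.25 × 1400 × 1.5×10⁻⁴ = 0.05250 m
Δh = 0.01302 + 0.17472 + 0.036575 + 0.05250 = 0.276815 m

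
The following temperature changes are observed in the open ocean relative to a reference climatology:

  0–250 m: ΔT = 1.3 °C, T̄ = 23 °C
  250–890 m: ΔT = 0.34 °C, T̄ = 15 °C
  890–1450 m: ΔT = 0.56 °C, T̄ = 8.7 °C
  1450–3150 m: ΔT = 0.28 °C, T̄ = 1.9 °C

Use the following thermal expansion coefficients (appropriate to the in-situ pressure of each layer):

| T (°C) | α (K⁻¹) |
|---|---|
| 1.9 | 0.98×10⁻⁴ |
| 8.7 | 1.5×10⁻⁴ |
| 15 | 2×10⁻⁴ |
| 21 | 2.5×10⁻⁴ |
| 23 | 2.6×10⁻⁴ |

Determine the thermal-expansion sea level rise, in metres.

0.222 m

Layer 1 at 23 °C → α = 2.6×10⁻⁴ K⁻¹
Layer 2 at 15 °C → α = 2×10⁻⁴ K⁻¹
Layer 3 at 8.7 °C → α = 1.5×10⁻⁴ K⁻¹
Layer 4 at 1.9 °C → α = 0.98×10⁻⁴ K⁻¹
Layer 1: 2.6×10⁻⁴ × 250 × 1.3 = 0.08450 m
250–890 m: 2×10⁻⁴ × 0.34 × 640 = 0.04352 m
1.5×10⁻⁴ × 560 × 0.56 = 0.04704 m
Layer 4: 0.28 × 0.98×10⁻⁴ × 1700 = 0.046648 m
Δh = 0.08450 + 0.04352 + 0.04704 + 0.046648 = 0.221708 m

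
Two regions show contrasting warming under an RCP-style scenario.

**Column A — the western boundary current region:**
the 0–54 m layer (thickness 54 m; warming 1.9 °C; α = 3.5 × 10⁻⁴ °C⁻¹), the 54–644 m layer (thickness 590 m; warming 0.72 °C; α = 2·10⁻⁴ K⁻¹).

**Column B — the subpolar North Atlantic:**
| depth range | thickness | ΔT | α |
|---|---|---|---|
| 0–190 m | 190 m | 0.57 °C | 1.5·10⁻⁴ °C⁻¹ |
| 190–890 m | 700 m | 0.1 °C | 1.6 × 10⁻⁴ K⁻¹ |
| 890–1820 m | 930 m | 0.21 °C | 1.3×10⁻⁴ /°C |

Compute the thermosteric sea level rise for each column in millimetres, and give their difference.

A 1.9 × 3.5×10⁻⁴ × 54 = 0.03591 m
A 0.72 × 590 × 2×10⁻⁴ = 0.08496 m
A total: 0.12087 m
B 0–190 m: 0.57 × 190 × 1.5×10⁻⁴ = 0.016245 m
B Layer 2: 1.6×10⁻⁴ × 0.1 × 700 = 0.01120 m
B 890–1820 m: 0.21 × 930 × 1.3×10⁻⁴ = 0.025389 m
B total: 0.052834 m
Difference: 0.12087 − 0.052834 = 0.068036 m

Δh_A ≈ 120 mm, Δh_B ≈ 53 mm; difference ≈ 68 mm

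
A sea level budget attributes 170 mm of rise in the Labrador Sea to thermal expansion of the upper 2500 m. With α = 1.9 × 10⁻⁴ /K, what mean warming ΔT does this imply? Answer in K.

ΔT = Δh/(αH) = 0.17 / (1.9×10⁻⁴ × 2500) ≈ 0.3579 K

0.358 K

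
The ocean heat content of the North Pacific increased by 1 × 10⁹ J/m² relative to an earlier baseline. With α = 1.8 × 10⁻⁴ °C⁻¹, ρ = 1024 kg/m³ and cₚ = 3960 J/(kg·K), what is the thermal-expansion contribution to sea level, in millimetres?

Δh = αQ/(ρcₚ) = 1.8×10⁻⁴ × 1×10⁹ / (1024 × 3960) ≈ 0.044389 m

Δh = 44.4 mm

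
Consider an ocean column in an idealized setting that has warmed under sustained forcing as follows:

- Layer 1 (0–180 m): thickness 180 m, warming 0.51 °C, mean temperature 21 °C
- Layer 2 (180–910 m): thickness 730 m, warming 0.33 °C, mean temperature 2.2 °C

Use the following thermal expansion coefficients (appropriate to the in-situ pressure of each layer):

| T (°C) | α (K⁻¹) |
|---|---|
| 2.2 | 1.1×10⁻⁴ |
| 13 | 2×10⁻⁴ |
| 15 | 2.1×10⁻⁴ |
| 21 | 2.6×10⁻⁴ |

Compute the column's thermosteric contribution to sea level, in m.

Δh ≈ 0.0504 m

Layer 1 at 21 °C → α = 2.6×10⁻⁴ K⁻¹
Layer 2 at 2.2 °C → α = 1.1×10⁻⁴ K⁻¹
Layer 1: 2.6×10⁻⁴ × 180 × 0.51 = 0.023868 m
0.33 × 730 × 1.1×10⁻⁴ = 0.026499 m
Δh = 0.023868 + 0.026499 = 0.050367 m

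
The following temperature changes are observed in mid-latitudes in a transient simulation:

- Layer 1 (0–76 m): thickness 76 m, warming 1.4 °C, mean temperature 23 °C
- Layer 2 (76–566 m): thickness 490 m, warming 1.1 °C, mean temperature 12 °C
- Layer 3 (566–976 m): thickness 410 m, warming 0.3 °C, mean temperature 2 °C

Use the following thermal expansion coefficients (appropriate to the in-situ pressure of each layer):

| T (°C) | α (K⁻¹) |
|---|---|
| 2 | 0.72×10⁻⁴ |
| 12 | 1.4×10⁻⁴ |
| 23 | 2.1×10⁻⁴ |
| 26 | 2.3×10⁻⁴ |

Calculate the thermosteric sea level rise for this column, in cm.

Layer 1 at 23 °C → α = 2.1×10⁻⁴ K⁻¹
Layer 2 at 12 °C → α = 1.4×10⁻⁴ K⁻¹
Layer 3 at 2 °C → α = 0.72×10⁻⁴ K⁻¹
0–76 m: 76 × 2.1×10⁻⁴ × 1.4 = 0.022344 m
Layer 2: 1.4×10⁻⁴ × 1.1 × 490 = 0.07546 m
Layer 3: 0.72×10⁻⁴ × 410 × 0.3 = 0.008856 m
Δh = 0.022344 + 0.07546 + 0.008856 = 0.10666 m

Δh = 10.7 cm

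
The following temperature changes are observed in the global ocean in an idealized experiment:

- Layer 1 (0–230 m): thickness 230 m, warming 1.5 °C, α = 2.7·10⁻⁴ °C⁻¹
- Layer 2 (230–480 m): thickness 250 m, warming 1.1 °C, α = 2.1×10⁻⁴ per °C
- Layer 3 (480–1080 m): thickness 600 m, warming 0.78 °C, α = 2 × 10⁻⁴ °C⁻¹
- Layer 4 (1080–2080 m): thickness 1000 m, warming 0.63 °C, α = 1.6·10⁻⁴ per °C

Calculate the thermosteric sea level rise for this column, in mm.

0–230 m: 230 × 1.5 × 2.7×10⁻⁴ = 0.09315 m
230–480 m: 250 × 1.1 × 2.1×10⁻⁴ = 0.05775 m
0.78 × 2×10⁻⁴ × 600 = 0.09360 m
1080–2080 m: 0.63 × 1000 × 1.6×10⁻⁴ = 0.10080 m
Δh = 0.09315 + 0.05775 + 0.09360 + 0.10080 = 0.34530 m

Δh ≈ 350 mm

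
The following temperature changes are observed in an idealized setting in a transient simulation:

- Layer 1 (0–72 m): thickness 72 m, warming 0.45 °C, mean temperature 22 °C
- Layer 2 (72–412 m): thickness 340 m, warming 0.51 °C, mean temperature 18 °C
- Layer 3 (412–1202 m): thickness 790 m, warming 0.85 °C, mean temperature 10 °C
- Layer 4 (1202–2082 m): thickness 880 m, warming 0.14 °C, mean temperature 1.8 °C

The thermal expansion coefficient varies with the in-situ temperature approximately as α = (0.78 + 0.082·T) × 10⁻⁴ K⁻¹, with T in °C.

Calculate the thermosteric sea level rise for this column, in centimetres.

Δh = 16.6 cm

Layer 1: α = (0.78 + 0.082×22)×10⁻⁴ = 2.584×10⁻⁴ K⁻¹
Layer 2: α = (0.78 + 0.082×18)×10⁻⁴ = 2.256×10⁻⁴ K⁻¹
Layer 3: α = (0.78 + 0.082×10)×10⁻⁴ = 1.6×10⁻⁴ K⁻¹
Layer 4: α = (0.78 + 0.082×1.8)×10⁻⁴ = 0.9276×10⁻⁴ K⁻¹
Layer 1: 0.45 × 72 × 2.584×10⁻⁴ = 0.00837216 m
Layer 2: 340 × 0.51 × 2.256×10⁻⁴ = 0.03911904 m
1.6×10⁻⁴ × 0.85 × 790 = 0.10744 m
1202–2082 m: 0.14 × 0.9276×10⁻⁴ × 880 = 0.011428032 m
Δh = 0.00837216 + 0.03911904 + 0.10744 + 0.011428032 = 0.166359232 m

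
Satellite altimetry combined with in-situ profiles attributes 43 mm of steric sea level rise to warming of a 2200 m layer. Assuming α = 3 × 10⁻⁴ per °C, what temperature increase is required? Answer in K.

about 0.0652 K

ΔT = Δh/(αH) = 0.043 / (3×10⁻⁴ × 2200) ≈ 0.06515 K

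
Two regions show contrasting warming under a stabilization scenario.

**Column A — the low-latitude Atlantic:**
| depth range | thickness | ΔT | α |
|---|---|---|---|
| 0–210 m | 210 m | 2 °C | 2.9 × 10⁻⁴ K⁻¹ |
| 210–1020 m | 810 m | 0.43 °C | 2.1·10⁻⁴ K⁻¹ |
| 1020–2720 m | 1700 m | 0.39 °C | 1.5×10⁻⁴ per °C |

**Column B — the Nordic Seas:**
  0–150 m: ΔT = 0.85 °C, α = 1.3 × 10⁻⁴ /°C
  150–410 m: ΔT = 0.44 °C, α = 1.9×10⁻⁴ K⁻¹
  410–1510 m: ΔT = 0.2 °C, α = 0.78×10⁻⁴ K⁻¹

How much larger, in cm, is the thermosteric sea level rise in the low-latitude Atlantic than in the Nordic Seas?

Δh_A − Δh_B ≈ 24 cm

A 210 × 2 × 2.9×10⁻⁴ = 0.12180 m
A 2.1×10⁻⁴ × 810 × 0.43 = 0.073143 m
A 1020–2720 m: 0.39 × 1.5×10⁻⁴ × 1700 = 0.09945 m
A total: 0.294393 m
B 1.3×10⁻⁴ × 150 × 0.85 = 0.016575 m
B 0.44 × 1.9×10⁻⁴ × 260 = 0.021736 m
B 410–1510 m: 0.2 × 0.78×10⁻⁴ × 1100 = 0.01716 m
B total: 0.055471 m
Difference: 0.294393 − 0.055471 = 0.238922 m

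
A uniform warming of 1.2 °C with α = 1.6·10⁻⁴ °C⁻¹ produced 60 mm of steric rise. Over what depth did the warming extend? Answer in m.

H = Δh/(αΔT) = 0.06 / (1.6×10⁻⁴ × 1.2) = 312.5 m

313 m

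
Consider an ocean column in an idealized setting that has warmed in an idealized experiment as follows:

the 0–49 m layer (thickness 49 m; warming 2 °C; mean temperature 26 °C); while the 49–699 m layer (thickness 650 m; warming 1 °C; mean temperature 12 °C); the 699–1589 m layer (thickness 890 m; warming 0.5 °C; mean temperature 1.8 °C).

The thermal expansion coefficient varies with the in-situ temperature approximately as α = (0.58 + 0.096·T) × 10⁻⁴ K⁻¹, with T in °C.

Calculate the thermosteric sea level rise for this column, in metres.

Layer 1: α = (0.58 + 0.096×26)×10⁻⁴ = 3.076×10⁻⁴ K⁻¹
Layer 2: α = (0.58 + 0.096×12)×10⁻⁴ = 1.732×10⁻⁴ K⁻¹
Layer 3: α = (0.58 + 0.096×1.8)×10⁻⁴ = 0.7528×10⁻⁴ K⁻¹
Layer 1: 2 × 3.076×10⁻⁴ × 49 = 0.0301448 m
Layer 2: 1.732×10⁻⁴ × 650 × 1 = 0.11258 m
Layer 3: 890 × 0.5 × 0.7528×10⁻⁴ = 0.0334996 m
Δh = 0.0301448 + 0.11258 + 0.0334996 = 0.1762244 m

Δh ≈ 0.176 m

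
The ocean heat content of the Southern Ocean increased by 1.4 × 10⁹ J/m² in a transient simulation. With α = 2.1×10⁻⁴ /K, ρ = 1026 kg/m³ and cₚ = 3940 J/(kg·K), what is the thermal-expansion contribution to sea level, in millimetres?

about 72.7 mm

Δh = αQ/(ρcₚ) = 2.1×10⁻⁴ × 1.4×10⁹ / (1026 × 3940) ≈ 0.072728 m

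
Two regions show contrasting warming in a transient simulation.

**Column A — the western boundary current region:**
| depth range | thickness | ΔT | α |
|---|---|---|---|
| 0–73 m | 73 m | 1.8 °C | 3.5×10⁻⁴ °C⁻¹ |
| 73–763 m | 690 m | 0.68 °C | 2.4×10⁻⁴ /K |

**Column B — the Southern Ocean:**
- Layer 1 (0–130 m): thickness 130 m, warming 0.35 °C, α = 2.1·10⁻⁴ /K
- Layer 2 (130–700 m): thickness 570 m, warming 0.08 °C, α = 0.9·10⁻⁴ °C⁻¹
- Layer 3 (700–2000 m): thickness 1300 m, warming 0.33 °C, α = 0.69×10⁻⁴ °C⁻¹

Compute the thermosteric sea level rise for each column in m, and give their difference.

A 0–73 m: 3.5×10⁻⁴ × 1.8 × 73 = 0.04599 m
A Layer 2: 690 × 2.4×10⁻⁴ × 0.68 = 0.112608 m
A total: 0.158598 m
B 0–130 m: 2.1×10⁻⁴ × 130 × 0.35 = 0.009555 m
B Layer 2: 570 × 0.9×10⁻⁴ × 0.08 = 0.004104 m
B 700–2000 m: 0.33 × 0.69×10⁻⁴ × 1300 = 0.029601 m
B total: 0.04326 m
Difference: 0.158598 − 0.04326 = 0.115338 m

Δh_A ≈ 0.159 m, Δh_B ≈ 0.0433 m; difference ≈ 0.115 m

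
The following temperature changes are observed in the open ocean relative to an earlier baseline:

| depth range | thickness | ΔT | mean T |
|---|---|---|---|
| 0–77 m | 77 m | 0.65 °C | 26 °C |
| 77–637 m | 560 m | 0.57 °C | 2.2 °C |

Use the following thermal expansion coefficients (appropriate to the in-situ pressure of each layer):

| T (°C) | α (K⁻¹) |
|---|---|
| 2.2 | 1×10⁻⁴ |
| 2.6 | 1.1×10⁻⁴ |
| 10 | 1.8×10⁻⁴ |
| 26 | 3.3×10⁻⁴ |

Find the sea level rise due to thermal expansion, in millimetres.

Δh = 48 mm

Layer 1 at 26 °C → α = 3.3×10⁻⁴ K⁻¹
Layer 2 at 2.2 °C → α = 1×10⁻⁴ K⁻¹
Layer 1: 0.65 × 77 × 3.3×10⁻⁴ = 0.0165165 m
77–637 m: 0.57 × 560 × 1×10⁻⁴ = 0.03192 m
Δh = 0.0165165 + 0.03192 = 0.0484365 m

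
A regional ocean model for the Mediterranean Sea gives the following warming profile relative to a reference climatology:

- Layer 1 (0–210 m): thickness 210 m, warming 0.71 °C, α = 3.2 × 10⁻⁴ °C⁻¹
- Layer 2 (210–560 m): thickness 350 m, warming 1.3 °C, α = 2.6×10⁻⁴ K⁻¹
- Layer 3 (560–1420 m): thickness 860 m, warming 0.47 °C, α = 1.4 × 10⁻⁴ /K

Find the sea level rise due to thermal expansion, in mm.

223 mm

0–210 m: 0.71 × 3.2×10⁻⁴ × 210 = 0.047712 m
210–560 m: 350 × 2.6×10⁻⁴ × 1.3 = 0.11830 m
0.47 × 1.4×10⁻⁴ × 860 = 0.056588 m
Δh = 0.047712 + 0.11830 + 0.056588 = 0.22260 m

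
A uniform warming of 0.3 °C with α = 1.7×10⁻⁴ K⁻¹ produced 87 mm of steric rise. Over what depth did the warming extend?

H = Δh/(αΔT) = 0.087 / (1.7×10⁻⁴ × 0.3) ≈ 1706 m

H ≈ 1710 m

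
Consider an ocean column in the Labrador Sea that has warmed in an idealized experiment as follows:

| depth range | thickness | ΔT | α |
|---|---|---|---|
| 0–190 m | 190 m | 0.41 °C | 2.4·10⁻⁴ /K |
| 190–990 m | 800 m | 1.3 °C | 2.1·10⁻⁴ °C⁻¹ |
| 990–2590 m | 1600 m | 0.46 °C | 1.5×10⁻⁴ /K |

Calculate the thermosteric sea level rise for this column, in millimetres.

Δh = 350 mm

2.4×10⁻⁴ × 190 × 0.41 = 0.018696 m
1.3 × 800 × 2.1×10⁻⁴ = 0.21840 m
Layer 3: 1.5×10⁻⁴ × 1600 × 0.46 = 0.11040 m
Δh = 0.018696 + 0.21840 + 0.11040 = 0.347496 m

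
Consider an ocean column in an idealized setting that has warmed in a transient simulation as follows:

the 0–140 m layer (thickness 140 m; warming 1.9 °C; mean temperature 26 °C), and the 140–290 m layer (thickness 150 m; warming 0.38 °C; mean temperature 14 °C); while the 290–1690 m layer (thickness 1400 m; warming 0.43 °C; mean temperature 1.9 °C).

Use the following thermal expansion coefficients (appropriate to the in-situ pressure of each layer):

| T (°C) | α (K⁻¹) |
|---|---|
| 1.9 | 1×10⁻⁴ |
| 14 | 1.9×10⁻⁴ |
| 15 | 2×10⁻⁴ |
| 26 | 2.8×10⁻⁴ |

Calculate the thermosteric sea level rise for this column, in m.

about 0.146 m

Layer 1 at 26 °C → α = 2.8×10⁻⁴ K⁻¹
Layer 2 at 14 °C → α = 1.9×10⁻⁴ K⁻¹
Layer 3 at 1.9 °C → α = 1×10⁻⁴ K⁻¹
2.8×10⁻⁴ × 1.9 × 140 = 0.07448 m
Layer 2: 1.9×10⁻⁴ × 0.38 × 150 = 0.01083 m
1×10⁻⁴ × 1400 × 0.43 = 0.06020 m
Δh = 0.07448 + 0.01083 + 0.06020 = 0.14551 m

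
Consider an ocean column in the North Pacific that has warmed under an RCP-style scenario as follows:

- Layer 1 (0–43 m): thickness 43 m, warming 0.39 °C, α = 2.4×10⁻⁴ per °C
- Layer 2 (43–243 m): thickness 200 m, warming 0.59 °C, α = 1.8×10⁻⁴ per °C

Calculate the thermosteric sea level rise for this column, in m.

Layer 1: 2.4×10⁻⁴ × 43 × 0.39 = 0.0040248 m
43–243 m: 0.59 × 1.8×10⁻⁴ × 200 = 0.02124 m
Δh = 0.0040248 + 0.02124 = 0.0252648 m

0.0253 m of thermosteric rise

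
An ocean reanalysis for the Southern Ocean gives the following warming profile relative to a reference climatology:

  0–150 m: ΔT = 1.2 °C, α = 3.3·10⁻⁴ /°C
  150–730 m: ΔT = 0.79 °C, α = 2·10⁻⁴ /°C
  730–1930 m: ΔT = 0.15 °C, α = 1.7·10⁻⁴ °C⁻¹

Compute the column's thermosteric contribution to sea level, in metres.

Layer 1: 3.3×10⁻⁴ × 150 × 1.2 = 0.05940 m
150–730 m: 0.79 × 2×10⁻⁴ × 580 = 0.09164 m
Layer 3: 1200 × 1.7×10⁻⁴ × 0.15 = 0.03060 m
Δh = 0.05940 + 0.09164 + 0.03060 = 0.18164 m

Δh ≈ 0.18 m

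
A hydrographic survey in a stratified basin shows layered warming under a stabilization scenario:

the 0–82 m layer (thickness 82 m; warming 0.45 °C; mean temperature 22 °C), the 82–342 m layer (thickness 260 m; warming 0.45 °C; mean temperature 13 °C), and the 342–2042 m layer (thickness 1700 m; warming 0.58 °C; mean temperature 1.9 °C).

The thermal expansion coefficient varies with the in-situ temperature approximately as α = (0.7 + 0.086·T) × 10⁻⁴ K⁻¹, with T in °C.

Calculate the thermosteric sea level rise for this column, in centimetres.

11.6 cm

Layer 1: α = (0.7 + 0.086×22)×10⁻⁴ = 2.592×10⁻⁴ K⁻¹
Layer 2: α = (0.7 + 0.086×13)×10⁻⁴ = 1.818×10⁻⁴ K⁻¹
Layer 3: α = (0.7 + 0.086×1.9)×10⁻⁴ = 0.8634×10⁻⁴ K⁻¹
Layer 1: 2.592×10⁻⁴ × 0.45 × 82 = 0.00956448 m
260 × 1.818×10⁻⁴ × 0.45 = 0.0212706 m
Layer 3: 0.58 × 0.8634×10⁻⁴ × 1700 = 0.08513124 m
Δh = 0.00956448 + 0.0212706 + 0.08513124 = 0.11596632 m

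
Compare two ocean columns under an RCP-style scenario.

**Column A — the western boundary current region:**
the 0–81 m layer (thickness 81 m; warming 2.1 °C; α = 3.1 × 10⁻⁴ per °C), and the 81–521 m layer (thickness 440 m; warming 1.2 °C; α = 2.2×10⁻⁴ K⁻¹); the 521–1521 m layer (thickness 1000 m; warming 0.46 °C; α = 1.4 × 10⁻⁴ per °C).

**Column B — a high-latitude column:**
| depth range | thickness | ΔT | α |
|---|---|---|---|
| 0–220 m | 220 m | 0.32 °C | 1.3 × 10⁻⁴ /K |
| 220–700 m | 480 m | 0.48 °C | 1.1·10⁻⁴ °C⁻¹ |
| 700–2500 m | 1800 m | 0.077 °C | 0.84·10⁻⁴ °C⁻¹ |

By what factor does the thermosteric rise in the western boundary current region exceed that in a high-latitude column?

≈ 5.1×

A 81 × 3.1×10⁻⁴ × 2.1 = 0.052731 m
A 81–521 m: 440 × 2.2×10⁻⁴ × 1.2 = 0.11616 m
A 521–1521 m: 1.4×10⁻⁴ × 1000 × 0.46 = 0.06440 m
A total: 0.233291 m
B 0.32 × 220 × 1.3×10⁻⁴ = 0.009152 m
B 1.1×10⁻⁴ × 480 × 0.48 = 0.025344 m
B 700–2500 m: 0.84×10⁻⁴ × 0.077 × 1800 = 0.0116424 m
B total: 0.0461384 m
Ratio: 0.233291 / 0.0461384 ≈ 5.056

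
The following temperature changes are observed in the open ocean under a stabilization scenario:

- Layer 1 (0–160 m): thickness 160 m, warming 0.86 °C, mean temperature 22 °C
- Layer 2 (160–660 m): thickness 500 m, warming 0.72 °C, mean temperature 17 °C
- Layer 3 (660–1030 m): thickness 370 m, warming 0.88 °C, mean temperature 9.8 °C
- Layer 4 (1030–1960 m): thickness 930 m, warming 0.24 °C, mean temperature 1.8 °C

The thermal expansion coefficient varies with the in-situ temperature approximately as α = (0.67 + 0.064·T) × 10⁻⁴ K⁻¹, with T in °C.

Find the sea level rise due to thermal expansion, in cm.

15.2 cm

Layer 1: α = (0.67 + 0.064×22)×10⁻⁴ = 2.078×10⁻⁴ K⁻¹
Layer 2: α = (0.67 + 0.064×17)×10⁻⁴ = 1.758×10⁻⁴ K⁻¹
Layer 3: α = (0.67 + 0.064×9.8)×10⁻⁴ = 1.2972×10⁻⁴ K⁻¹
Layer 4: α = (0.67 + 0.064×1.8)×10⁻⁴ = 0.7852×10⁻⁴ K⁻¹
Layer 1: 2.078×10⁻⁴ × 160 × 0.86 = 0.02859328 m
160–660 m: 500 × 0.72 × 1.758×10⁻⁴ = 0.063288 m
Layer 3: 0.88 × 370 × 1.2972×10⁻⁴ = 0.042236832 m
1030–1960 m: 0.24 × 0.7852×10⁻⁴ × 930 = 0.017525664 m
Δh = 0.02859328 + 0.063288 + 0.042236832 + 0.017525664 = 0.151643776 m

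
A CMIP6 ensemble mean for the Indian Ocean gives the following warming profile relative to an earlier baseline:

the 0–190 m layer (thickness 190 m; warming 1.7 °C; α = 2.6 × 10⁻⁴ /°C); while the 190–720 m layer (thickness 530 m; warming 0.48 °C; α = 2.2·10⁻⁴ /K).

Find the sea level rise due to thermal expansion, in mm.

140 mm of thermosteric rise

1.7 × 2.6×10⁻⁴ × 190 = 0.08398 m
Layer 2: 2.2×10⁻⁴ × 0.48 × 530 = 0.055968 m
Δh = 0.08398 + 0.055968 = 0.139948 m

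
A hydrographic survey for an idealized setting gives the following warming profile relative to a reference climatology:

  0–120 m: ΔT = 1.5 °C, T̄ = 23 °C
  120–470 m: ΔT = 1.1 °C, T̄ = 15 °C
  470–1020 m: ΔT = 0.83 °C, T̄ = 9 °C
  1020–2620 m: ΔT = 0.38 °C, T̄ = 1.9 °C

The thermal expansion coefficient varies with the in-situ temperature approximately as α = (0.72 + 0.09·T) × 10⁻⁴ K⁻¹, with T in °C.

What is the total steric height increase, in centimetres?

Layer 1: α = (0.72 + 0.09×23)×10⁻⁴ = 2.79×10⁻⁴ K⁻¹
Layer 2: α = (0.72 + 0.09×15)×10⁻⁴ = 2.07×10⁻⁴ K⁻¹
Layer 3: α = (0.72 + 0.09×9)×10⁻⁴ = 1.53×10⁻⁴ K⁻¹
Layer 4: α = (0.72 + 0.09×1.9)×10⁻⁴ = 0.891×10⁻⁴ K⁻¹
2.79×10⁻⁴ × 1.5 × 120 = 0.05022 m
Layer 2: 350 × 1.1 × 2.07×10⁻⁴ = 0.079695 m
Layer 3: 0.83 × 1.53×10⁻⁴ × 550 = 0.0698445 m
1020–2620 m: 1600 × 0.891×10⁻⁴ × 0.38 = 0.0541728 m
Δh = 0.05022 + 0.079695 + 0.0698445 + 0.0541728 = 0.2539323 m

25.4 cm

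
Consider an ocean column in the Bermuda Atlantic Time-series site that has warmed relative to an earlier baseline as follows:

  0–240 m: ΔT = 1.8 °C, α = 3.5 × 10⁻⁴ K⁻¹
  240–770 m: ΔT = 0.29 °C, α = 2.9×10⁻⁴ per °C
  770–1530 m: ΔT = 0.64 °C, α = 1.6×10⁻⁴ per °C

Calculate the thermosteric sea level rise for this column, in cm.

about 27 cm

0–240 m: 3.5×10⁻⁴ × 240 × 1.8 = 0.15120 m
2.9×10⁻⁴ × 0.29 × 530 = 0.044573 m
Layer 3: 1.6×10⁻⁴ × 760 × 0.64 = 0.077824 m
Δh = 0.15120 + 0.044573 + 0.077824 = 0.273597 m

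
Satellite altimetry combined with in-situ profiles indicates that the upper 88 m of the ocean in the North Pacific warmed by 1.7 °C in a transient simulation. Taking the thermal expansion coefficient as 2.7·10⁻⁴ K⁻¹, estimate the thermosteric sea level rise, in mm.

Δh = 40 mm

Δh = αΔT·H = 2.7×10⁻⁴ × 1.7 × 88 = 0.040392 m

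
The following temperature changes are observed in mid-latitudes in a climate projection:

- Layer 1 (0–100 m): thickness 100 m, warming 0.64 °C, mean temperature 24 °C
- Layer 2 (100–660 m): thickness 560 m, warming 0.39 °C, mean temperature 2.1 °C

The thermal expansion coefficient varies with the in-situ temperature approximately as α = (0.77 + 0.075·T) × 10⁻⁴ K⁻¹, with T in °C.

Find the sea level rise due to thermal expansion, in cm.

about 3.67 cm

Layer 1: α = (0.77 + 0.075×24)×10⁻⁴ = 2.57×10⁻⁴ K⁻¹
Layer 2: α = (0.77 + 0.075×2.1)×10⁻⁴ = 0.9275×10⁻⁴ K⁻¹
0–100 m: 100 × 0.64 × 2.57×10⁻⁴ = 0.016448 m
Layer 2: 560 × 0.39 × 0.9275×10⁻⁴ = 0.0202566 m
Δh = 0.016448 + 0.0202566 = 0.0367046 m ≈ 3.67 cm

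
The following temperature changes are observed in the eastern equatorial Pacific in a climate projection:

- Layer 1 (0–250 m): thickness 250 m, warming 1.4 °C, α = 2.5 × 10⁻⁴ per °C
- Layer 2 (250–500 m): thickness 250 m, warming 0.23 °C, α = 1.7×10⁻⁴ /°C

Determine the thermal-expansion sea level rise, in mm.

Layer 1: 250 × 1.4 × 2.5×10⁻⁴ = 0.08750 m
1.7×10⁻⁴ × 250 × 0.23 = 0.009775 m
Δh = 0.08750 + 0.009775 = 0.097275 m ≈ 97.3 mm

about 97.3 mm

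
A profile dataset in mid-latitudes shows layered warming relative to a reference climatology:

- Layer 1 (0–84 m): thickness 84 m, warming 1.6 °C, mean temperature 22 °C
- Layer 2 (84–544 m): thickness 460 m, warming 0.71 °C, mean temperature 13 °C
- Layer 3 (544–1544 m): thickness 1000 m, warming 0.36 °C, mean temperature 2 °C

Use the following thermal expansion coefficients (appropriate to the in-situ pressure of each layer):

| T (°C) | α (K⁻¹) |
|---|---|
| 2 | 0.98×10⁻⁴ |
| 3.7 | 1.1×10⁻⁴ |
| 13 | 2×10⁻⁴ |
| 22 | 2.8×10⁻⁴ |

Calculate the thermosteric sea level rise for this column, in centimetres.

Δh = 13.8 cm

Layer 1 at 22 °C → α = 2.8×10⁻⁴ K⁻¹
Layer 2 at 13 °C → α = 2×10⁻⁴ K⁻¹
Layer 3 at 2 °C → α = 0.98×10⁻⁴ K⁻¹
Layer 1: 2.8×10⁻⁴ × 1.6 × 84 = 0.037632 m
Layer 2: 0.71 × 2×10⁻⁴ × 460 = 0.06532 m
Layer 3: 0.36 × 0.98×10⁻⁴ × 1000 = 0.03528 m
Δh = 0.037632 + 0.06532 + 0.03528 = 0.138232 m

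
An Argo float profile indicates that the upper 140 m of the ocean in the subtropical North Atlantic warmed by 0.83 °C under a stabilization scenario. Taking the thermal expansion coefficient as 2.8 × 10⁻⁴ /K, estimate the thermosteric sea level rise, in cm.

Δh = αΔT·H = 2.8×10⁻⁴ × 0.83 × 140 = 0.032536 m

3.3 cm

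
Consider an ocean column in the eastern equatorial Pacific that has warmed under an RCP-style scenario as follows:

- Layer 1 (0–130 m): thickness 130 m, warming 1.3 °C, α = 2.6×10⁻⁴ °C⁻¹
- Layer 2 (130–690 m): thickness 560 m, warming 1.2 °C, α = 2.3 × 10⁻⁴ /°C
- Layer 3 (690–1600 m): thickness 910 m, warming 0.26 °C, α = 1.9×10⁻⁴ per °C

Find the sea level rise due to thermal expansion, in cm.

Layer 1: 130 × 2.6×10⁻⁴ × 1.3 = 0.04394 m
130–690 m: 1.2 × 2.3×10⁻⁴ × 560 = 0.15456 m
690–1600 m: 910 × 0.26 × 1.9×10⁻⁴ = 0.044954 m
Δh = 0.04394 + 0.15456 + 0.044954 = 0.243454 m ≈ 24.3 cm

Δh ≈ 24.3 cm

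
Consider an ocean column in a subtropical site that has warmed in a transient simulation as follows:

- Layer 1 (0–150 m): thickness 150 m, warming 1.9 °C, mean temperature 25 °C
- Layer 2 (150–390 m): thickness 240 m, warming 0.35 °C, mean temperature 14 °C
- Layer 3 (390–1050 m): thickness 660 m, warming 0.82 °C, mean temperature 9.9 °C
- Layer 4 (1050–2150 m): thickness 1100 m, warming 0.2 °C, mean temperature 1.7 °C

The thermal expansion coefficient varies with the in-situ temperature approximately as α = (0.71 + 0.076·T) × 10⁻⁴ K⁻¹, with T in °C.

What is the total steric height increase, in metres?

0.19 m of thermosteric rise

Layer 1: α = (0.71 + 0.076×25)×10⁻⁴ = 2.61×10⁻⁴ K⁻¹
Layer 2: α = (0.71 + 0.076×14)×10⁻⁴ = 1.774×10⁻⁴ K⁻¹
Layer 3: α = (0.71 + 0.076×9.9)×10⁻⁴ = 1.4624×10⁻⁴ K⁻¹
Layer 4: α = (0.71 + 0.076×1.7)×10⁻⁴ = 0.8392×10⁻⁴ K⁻¹
150 × 1.9 × 2.61×10⁻⁴ = 0.074385 m
0.35 × 240 × 1.774×10⁻⁴ = 0.0149016 m
Layer 3: 660 × 1.4624×10⁻⁴ × 0.82 = 0.079145088 m
Layer 4: 0.2 × 0.8392×10⁻⁴ × 1100 = 0.0184624 m
Δh = 0.074385 + 0.0149016 + 0.079145088 + 0.0184624 = 0.186894088 m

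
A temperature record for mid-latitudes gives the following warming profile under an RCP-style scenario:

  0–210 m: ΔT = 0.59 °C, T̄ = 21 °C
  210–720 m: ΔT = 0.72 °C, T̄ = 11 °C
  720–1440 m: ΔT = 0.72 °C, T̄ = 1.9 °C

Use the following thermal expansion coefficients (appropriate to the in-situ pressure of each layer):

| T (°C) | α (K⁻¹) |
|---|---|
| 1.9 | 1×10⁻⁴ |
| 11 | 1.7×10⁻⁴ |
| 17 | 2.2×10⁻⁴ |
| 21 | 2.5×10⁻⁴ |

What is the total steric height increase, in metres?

Δh = 0.15 m

Layer 1 at 21 °C → α = 2.5×10⁻⁴ K⁻¹
Layer 2 at 11 °C → α = 1.7×10⁻⁴ K⁻¹
Layer 3 at 1.9 °C → α = 1×10⁻⁴ K⁻¹
2.5×10⁻⁴ × 0.59 × 210 = 0.030975 m
0.72 × 510 × 1.7×10⁻⁴ = 0.062424 m
0.72 × 1×10⁻⁴ × 720 = 0.05184 m
Δh = 0.030975 + 0.062424 + 0.05184 = 0.145239 m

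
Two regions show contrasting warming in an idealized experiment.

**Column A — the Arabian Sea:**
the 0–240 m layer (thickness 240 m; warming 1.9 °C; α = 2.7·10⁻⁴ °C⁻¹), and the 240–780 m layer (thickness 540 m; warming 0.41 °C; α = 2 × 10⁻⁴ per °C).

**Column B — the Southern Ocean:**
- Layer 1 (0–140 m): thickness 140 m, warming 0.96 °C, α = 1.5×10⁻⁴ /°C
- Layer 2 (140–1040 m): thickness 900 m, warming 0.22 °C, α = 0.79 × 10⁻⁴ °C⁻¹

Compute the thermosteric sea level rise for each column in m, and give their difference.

A 2.7×10⁻⁴ × 240 × 1.9 = 0.12312 m
A Layer 2: 0.41 × 540 × 2×10⁻⁴ = 0.04428 m
A total: 0.16740 m
B Layer 1: 0.96 × 1.5×10⁻⁴ × 140 = 0.02016 m
B 140–1040 m: 0.79×10⁻⁴ × 900 × 0.22 = 0.015642 m
B total: 0.035802 m
Difference: 0.16740 − 0.035802 = 0.131598 m

Δh_A ≈ 0.167 m, Δh_B ≈ 0.0358 m; difference ≈ 0.132 m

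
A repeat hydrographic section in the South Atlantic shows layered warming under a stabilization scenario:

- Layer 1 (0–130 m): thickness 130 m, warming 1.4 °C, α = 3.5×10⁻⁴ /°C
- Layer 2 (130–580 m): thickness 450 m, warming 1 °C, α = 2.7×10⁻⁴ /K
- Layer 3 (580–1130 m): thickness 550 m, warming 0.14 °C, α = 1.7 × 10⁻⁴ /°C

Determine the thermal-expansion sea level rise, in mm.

Layer 1: 1.4 × 3.5×10⁻⁴ × 130 = 0.06370 m
130–580 m: 1 × 2.7×10⁻⁴ × 450 = 0.12150 m
1.7×10⁻⁴ × 550 × 0.14 = 0.01309 m
Δh = 0.06370 + 0.12150 + 0.01309 = 0.19829 m ≈ 198 mm

198 mm of thermosteric rise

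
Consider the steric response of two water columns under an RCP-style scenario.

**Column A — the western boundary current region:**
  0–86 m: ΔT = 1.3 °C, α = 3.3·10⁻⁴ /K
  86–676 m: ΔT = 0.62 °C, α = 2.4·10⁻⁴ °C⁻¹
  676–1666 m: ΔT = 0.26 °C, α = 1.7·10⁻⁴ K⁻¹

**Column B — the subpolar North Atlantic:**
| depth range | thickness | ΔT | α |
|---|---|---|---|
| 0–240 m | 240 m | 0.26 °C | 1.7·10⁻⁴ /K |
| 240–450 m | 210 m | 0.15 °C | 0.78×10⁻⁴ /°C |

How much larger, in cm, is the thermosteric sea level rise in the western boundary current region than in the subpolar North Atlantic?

Δh_A − Δh_B ≈ 15.5 cm

A 0–86 m: 86 × 3.3×10⁻⁴ × 1.3 = 0.036894 m
A 590 × 0.62 × 2.4×10⁻⁴ = 0.087792 m
A 676–1666 m: 990 × 0.26 × 1.7×10⁻⁴ = 0.043758 m
A total: 0.168444 m
B 1.7×10⁻⁴ × 0.26 × 240 = 0.010608 m
B 210 × 0.78×10⁻⁴ × 0.15 = 0.002457 m
B total: 0.013065 m
Difference: 0.168444 − 0.013065 = 0.155379 m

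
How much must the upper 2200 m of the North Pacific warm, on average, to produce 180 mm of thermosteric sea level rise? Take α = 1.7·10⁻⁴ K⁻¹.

0.48 K

ΔT = Δh/(αH) = 0.18 / (1.7×10⁻⁴ × 2200) ≈ 0.4813 K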